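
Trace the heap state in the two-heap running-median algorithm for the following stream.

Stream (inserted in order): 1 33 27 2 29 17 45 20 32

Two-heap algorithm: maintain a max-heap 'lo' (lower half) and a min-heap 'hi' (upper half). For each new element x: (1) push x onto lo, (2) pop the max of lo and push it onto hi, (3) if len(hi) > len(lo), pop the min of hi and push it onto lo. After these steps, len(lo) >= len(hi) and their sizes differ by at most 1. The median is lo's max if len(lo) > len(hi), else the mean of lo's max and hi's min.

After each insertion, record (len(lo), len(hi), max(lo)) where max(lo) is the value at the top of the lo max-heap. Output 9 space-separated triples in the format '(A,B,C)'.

Answer: (1,0,1) (1,1,1) (2,1,27) (2,2,2) (3,2,27) (3,3,17) (4,3,27) (4,4,20) (5,4,27)

Derivation:
Step 1: insert 1 -> lo=[1] hi=[] -> (len(lo)=1, len(hi)=0, max(lo)=1)
Step 2: insert 33 -> lo=[1] hi=[33] -> (len(lo)=1, len(hi)=1, max(lo)=1)
Step 3: insert 27 -> lo=[1, 27] hi=[33] -> (len(lo)=2, len(hi)=1, max(lo)=27)
Step 4: insert 2 -> lo=[1, 2] hi=[27, 33] -> (len(lo)=2, len(hi)=2, max(lo)=2)
Step 5: insert 29 -> lo=[1, 2, 27] hi=[29, 33] -> (len(lo)=3, len(hi)=2, max(lo)=27)
Step 6: insert 17 -> lo=[1, 2, 17] hi=[27, 29, 33] -> (len(lo)=3, len(hi)=3, max(lo)=17)
Step 7: insert 45 -> lo=[1, 2, 17, 27] hi=[29, 33, 45] -> (len(lo)=4, len(hi)=3, max(lo)=27)
Step 8: insert 20 -> lo=[1, 2, 17, 20] hi=[27, 29, 33, 45] -> (len(lo)=4, len(hi)=4, max(lo)=20)
Step 9: insert 32 -> lo=[1, 2, 17, 20, 27] hi=[29, 32, 33, 45] -> (len(lo)=5, len(hi)=4, max(lo)=27)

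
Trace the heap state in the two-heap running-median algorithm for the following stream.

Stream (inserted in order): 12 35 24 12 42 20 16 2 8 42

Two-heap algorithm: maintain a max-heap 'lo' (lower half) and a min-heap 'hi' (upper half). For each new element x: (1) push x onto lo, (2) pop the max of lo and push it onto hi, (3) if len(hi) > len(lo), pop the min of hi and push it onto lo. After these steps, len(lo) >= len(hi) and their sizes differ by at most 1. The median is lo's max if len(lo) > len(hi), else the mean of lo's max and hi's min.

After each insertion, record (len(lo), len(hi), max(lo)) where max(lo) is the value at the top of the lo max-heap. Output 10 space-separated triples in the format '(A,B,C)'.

Answer: (1,0,12) (1,1,12) (2,1,24) (2,2,12) (3,2,24) (3,3,20) (4,3,20) (4,4,16) (5,4,16) (5,5,16)

Derivation:
Step 1: insert 12 -> lo=[12] hi=[] -> (len(lo)=1, len(hi)=0, max(lo)=12)
Step 2: insert 35 -> lo=[12] hi=[35] -> (len(lo)=1, len(hi)=1, max(lo)=12)
Step 3: insert 24 -> lo=[12, 24] hi=[35] -> (len(lo)=2, len(hi)=1, max(lo)=24)
Step 4: insert 12 -> lo=[12, 12] hi=[24, 35] -> (len(lo)=2, len(hi)=2, max(lo)=12)
Step 5: insert 42 -> lo=[12, 12, 24] hi=[35, 42] -> (len(lo)=3, len(hi)=2, max(lo)=24)
Step 6: insert 20 -> lo=[12, 12, 20] hi=[24, 35, 42] -> (len(lo)=3, len(hi)=3, max(lo)=20)
Step 7: insert 16 -> lo=[12, 12, 16, 20] hi=[24, 35, 42] -> (len(lo)=4, len(hi)=3, max(lo)=20)
Step 8: insert 2 -> lo=[2, 12, 12, 16] hi=[20, 24, 35, 42] -> (len(lo)=4, len(hi)=4, max(lo)=16)
Step 9: insert 8 -> lo=[2, 8, 12, 12, 16] hi=[20, 24, 35, 42] -> (len(lo)=5, len(hi)=4, max(lo)=16)
Step 10: insert 42 -> lo=[2, 8, 12, 12, 16] hi=[20, 24, 35, 42, 42] -> (len(lo)=5, len(hi)=5, max(lo)=16)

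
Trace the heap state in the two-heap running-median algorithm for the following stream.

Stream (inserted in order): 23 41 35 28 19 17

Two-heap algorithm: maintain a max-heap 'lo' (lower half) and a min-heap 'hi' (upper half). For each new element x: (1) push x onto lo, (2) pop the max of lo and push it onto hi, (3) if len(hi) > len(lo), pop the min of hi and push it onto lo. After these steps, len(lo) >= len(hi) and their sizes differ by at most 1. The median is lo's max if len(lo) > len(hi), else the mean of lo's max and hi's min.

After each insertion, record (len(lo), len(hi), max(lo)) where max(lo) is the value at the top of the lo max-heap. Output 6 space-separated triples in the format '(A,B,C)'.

Answer: (1,0,23) (1,1,23) (2,1,35) (2,2,28) (3,2,28) (3,3,23)

Derivation:
Step 1: insert 23 -> lo=[23] hi=[] -> (len(lo)=1, len(hi)=0, max(lo)=23)
Step 2: insert 41 -> lo=[23] hi=[41] -> (len(lo)=1, len(hi)=1, max(lo)=23)
Step 3: insert 35 -> lo=[23, 35] hi=[41] -> (len(lo)=2, len(hi)=1, max(lo)=35)
Step 4: insert 28 -> lo=[23, 28] hi=[35, 41] -> (len(lo)=2, len(hi)=2, max(lo)=28)
Step 5: insert 19 -> lo=[19, 23, 28] hi=[35, 41] -> (len(lo)=3, len(hi)=2, max(lo)=28)
Step 6: insert 17 -> lo=[17, 19, 23] hi=[28, 35, 41] -> (len(lo)=3, len(hi)=3, max(lo)=23)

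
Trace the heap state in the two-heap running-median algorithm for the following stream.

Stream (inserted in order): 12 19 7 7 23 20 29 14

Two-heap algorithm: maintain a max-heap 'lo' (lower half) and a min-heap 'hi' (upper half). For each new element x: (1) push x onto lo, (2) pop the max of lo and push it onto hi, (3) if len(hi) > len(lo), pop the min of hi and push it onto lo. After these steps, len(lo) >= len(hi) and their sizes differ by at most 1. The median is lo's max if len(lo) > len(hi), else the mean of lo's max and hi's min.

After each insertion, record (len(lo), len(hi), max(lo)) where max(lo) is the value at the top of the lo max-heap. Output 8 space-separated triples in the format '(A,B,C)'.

Answer: (1,0,12) (1,1,12) (2,1,12) (2,2,7) (3,2,12) (3,3,12) (4,3,19) (4,4,14)

Derivation:
Step 1: insert 12 -> lo=[12] hi=[] -> (len(lo)=1, len(hi)=0, max(lo)=12)
Step 2: insert 19 -> lo=[12] hi=[19] -> (len(lo)=1, len(hi)=1, max(lo)=12)
Step 3: insert 7 -> lo=[7, 12] hi=[19] -> (len(lo)=2, len(hi)=1, max(lo)=12)
Step 4: insert 7 -> lo=[7, 7] hi=[12, 19] -> (len(lo)=2, len(hi)=2, max(lo)=7)
Step 5: insert 23 -> lo=[7, 7, 12] hi=[19, 23] -> (len(lo)=3, len(hi)=2, max(lo)=12)
Step 6: insert 20 -> lo=[7, 7, 12] hi=[19, 20, 23] -> (len(lo)=3, len(hi)=3, max(lo)=12)
Step 7: insert 29 -> lo=[7, 7, 12, 19] hi=[20, 23, 29] -> (len(lo)=4, len(hi)=3, max(lo)=19)
Step 8: insert 14 -> lo=[7, 7, 12, 14] hi=[19, 20, 23, 29] -> (len(lo)=4, len(hi)=4, max(lo)=14)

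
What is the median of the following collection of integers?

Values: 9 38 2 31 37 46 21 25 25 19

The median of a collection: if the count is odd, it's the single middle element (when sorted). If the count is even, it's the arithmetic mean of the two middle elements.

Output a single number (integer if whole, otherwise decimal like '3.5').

Answer: 25

Derivation:
Step 1: insert 9 -> lo=[9] (size 1, max 9) hi=[] (size 0) -> median=9
Step 2: insert 38 -> lo=[9] (size 1, max 9) hi=[38] (size 1, min 38) -> median=23.5
Step 3: insert 2 -> lo=[2, 9] (size 2, max 9) hi=[38] (size 1, min 38) -> median=9
Step 4: insert 31 -> lo=[2, 9] (size 2, max 9) hi=[31, 38] (size 2, min 31) -> median=20
Step 5: insert 37 -> lo=[2, 9, 31] (size 3, max 31) hi=[37, 38] (size 2, min 37) -> median=31
Step 6: insert 46 -> lo=[2, 9, 31] (size 3, max 31) hi=[37, 38, 46] (size 3, min 37) -> median=34
Step 7: insert 21 -> lo=[2, 9, 21, 31] (size 4, max 31) hi=[37, 38, 46] (size 3, min 37) -> median=31
Step 8: insert 25 -> lo=[2, 9, 21, 25] (size 4, max 25) hi=[31, 37, 38, 46] (size 4, min 31) -> median=28
Step 9: insert 25 -> lo=[2, 9, 21, 25, 25] (size 5, max 25) hi=[31, 37, 38, 46] (size 4, min 31) -> median=25
Step 10: insert 19 -> lo=[2, 9, 19, 21, 25] (size 5, max 25) hi=[25, 31, 37, 38, 46] (size 5, min 25) -> median=25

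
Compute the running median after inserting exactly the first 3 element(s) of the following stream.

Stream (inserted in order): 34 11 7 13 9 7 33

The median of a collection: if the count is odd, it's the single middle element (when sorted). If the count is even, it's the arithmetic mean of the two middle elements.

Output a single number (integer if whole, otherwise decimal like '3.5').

Step 1: insert 34 -> lo=[34] (size 1, max 34) hi=[] (size 0) -> median=34
Step 2: insert 11 -> lo=[11] (size 1, max 11) hi=[34] (size 1, min 34) -> median=22.5
Step 3: insert 7 -> lo=[7, 11] (size 2, max 11) hi=[34] (size 1, min 34) -> median=11

Answer: 11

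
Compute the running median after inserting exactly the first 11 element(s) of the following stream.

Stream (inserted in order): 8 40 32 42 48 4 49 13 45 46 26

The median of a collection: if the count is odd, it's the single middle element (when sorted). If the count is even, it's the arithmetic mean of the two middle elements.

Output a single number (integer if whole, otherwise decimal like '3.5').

Answer: 40

Derivation:
Step 1: insert 8 -> lo=[8] (size 1, max 8) hi=[] (size 0) -> median=8
Step 2: insert 40 -> lo=[8] (size 1, max 8) hi=[40] (size 1, min 40) -> median=24
Step 3: insert 32 -> lo=[8, 32] (size 2, max 32) hi=[40] (size 1, min 40) -> median=32
Step 4: insert 42 -> lo=[8, 32] (size 2, max 32) hi=[40, 42] (size 2, min 40) -> median=36
Step 5: insert 48 -> lo=[8, 32, 40] (size 3, max 40) hi=[42, 48] (size 2, min 42) -> median=40
Step 6: insert 4 -> lo=[4, 8, 32] (size 3, max 32) hi=[40, 42, 48] (size 3, min 40) -> median=36
Step 7: insert 49 -> lo=[4, 8, 32, 40] (size 4, max 40) hi=[42, 48, 49] (size 3, min 42) -> median=40
Step 8: insert 13 -> lo=[4, 8, 13, 32] (size 4, max 32) hi=[40, 42, 48, 49] (size 4, min 40) -> median=36
Step 9: insert 45 -> lo=[4, 8, 13, 32, 40] (size 5, max 40) hi=[42, 45, 48, 49] (size 4, min 42) -> median=40
Step 10: insert 46 -> lo=[4, 8, 13, 32, 40] (size 5, max 40) hi=[42, 45, 46, 48, 49] (size 5, min 42) -> median=41
Step 11: insert 26 -> lo=[4, 8, 13, 26, 32, 40] (size 6, max 40) hi=[42, 45, 46, 48, 49] (size 5, min 42) -> median=40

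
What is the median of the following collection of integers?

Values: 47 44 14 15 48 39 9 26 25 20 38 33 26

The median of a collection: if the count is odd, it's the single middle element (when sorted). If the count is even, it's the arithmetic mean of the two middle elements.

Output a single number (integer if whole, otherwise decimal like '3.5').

Step 1: insert 47 -> lo=[47] (size 1, max 47) hi=[] (size 0) -> median=47
Step 2: insert 44 -> lo=[44] (size 1, max 44) hi=[47] (size 1, min 47) -> median=45.5
Step 3: insert 14 -> lo=[14, 44] (size 2, max 44) hi=[47] (size 1, min 47) -> median=44
Step 4: insert 15 -> lo=[14, 15] (size 2, max 15) hi=[44, 47] (size 2, min 44) -> median=29.5
Step 5: insert 48 -> lo=[14, 15, 44] (size 3, max 44) hi=[47, 48] (size 2, min 47) -> median=44
Step 6: insert 39 -> lo=[14, 15, 39] (size 3, max 39) hi=[44, 47, 48] (size 3, min 44) -> median=41.5
Step 7: insert 9 -> lo=[9, 14, 15, 39] (size 4, max 39) hi=[44, 47, 48] (size 3, min 44) -> median=39
Step 8: insert 26 -> lo=[9, 14, 15, 26] (size 4, max 26) hi=[39, 44, 47, 48] (size 4, min 39) -> median=32.5
Step 9: insert 25 -> lo=[9, 14, 15, 25, 26] (size 5, max 26) hi=[39, 44, 47, 48] (size 4, min 39) -> median=26
Step 10: insert 20 -> lo=[9, 14, 15, 20, 25] (size 5, max 25) hi=[26, 39, 44, 47, 48] (size 5, min 26) -> median=25.5
Step 11: insert 38 -> lo=[9, 14, 15, 20, 25, 26] (size 6, max 26) hi=[38, 39, 44, 47, 48] (size 5, min 38) -> median=26
Step 12: insert 33 -> lo=[9, 14, 15, 20, 25, 26] (size 6, max 26) hi=[33, 38, 39, 44, 47, 48] (size 6, min 33) -> median=29.5
Step 13: insert 26 -> lo=[9, 14, 15, 20, 25, 26, 26] (size 7, max 26) hi=[33, 38, 39, 44, 47, 48] (size 6, min 33) -> median=26

Answer: 26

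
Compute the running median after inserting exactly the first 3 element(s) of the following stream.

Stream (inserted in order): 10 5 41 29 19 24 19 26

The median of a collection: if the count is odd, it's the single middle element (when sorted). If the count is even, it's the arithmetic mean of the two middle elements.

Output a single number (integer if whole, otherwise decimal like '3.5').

Answer: 10

Derivation:
Step 1: insert 10 -> lo=[10] (size 1, max 10) hi=[] (size 0) -> median=10
Step 2: insert 5 -> lo=[5] (size 1, max 5) hi=[10] (size 1, min 10) -> median=7.5
Step 3: insert 41 -> lo=[5, 10] (size 2, max 10) hi=[41] (size 1, min 41) -> median=10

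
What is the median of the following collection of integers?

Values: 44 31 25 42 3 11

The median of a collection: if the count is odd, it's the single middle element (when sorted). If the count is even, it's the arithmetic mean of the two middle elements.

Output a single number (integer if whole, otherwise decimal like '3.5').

Step 1: insert 44 -> lo=[44] (size 1, max 44) hi=[] (size 0) -> median=44
Step 2: insert 31 -> lo=[31] (size 1, max 31) hi=[44] (size 1, min 44) -> median=37.5
Step 3: insert 25 -> lo=[25, 31] (size 2, max 31) hi=[44] (size 1, min 44) -> median=31
Step 4: insert 42 -> lo=[25, 31] (size 2, max 31) hi=[42, 44] (size 2, min 42) -> median=36.5
Step 5: insert 3 -> lo=[3, 25, 31] (size 3, max 31) hi=[42, 44] (size 2, min 42) -> median=31
Step 6: insert 11 -> lo=[3, 11, 25] (size 3, max 25) hi=[31, 42, 44] (size 3, min 31) -> median=28

Answer: 28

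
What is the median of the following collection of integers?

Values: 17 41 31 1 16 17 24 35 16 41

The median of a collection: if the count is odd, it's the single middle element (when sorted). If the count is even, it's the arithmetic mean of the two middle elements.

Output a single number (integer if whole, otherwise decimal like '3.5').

Answer: 20.5

Derivation:
Step 1: insert 17 -> lo=[17] (size 1, max 17) hi=[] (size 0) -> median=17
Step 2: insert 41 -> lo=[17] (size 1, max 17) hi=[41] (size 1, min 41) -> median=29
Step 3: insert 31 -> lo=[17, 31] (size 2, max 31) hi=[41] (size 1, min 41) -> median=31
Step 4: insert 1 -> lo=[1, 17] (size 2, max 17) hi=[31, 41] (size 2, min 31) -> median=24
Step 5: insert 16 -> lo=[1, 16, 17] (size 3, max 17) hi=[31, 41] (size 2, min 31) -> median=17
Step 6: insert 17 -> lo=[1, 16, 17] (size 3, max 17) hi=[17, 31, 41] (size 3, min 17) -> median=17
Step 7: insert 24 -> lo=[1, 16, 17, 17] (size 4, max 17) hi=[24, 31, 41] (size 3, min 24) -> median=17
Step 8: insert 35 -> lo=[1, 16, 17, 17] (size 4, max 17) hi=[24, 31, 35, 41] (size 4, min 24) -> median=20.5
Step 9: insert 16 -> lo=[1, 16, 16, 17, 17] (size 5, max 17) hi=[24, 31, 35, 41] (size 4, min 24) -> median=17
Step 10: insert 41 -> lo=[1, 16, 16, 17, 17] (size 5, max 17) hi=[24, 31, 35, 41, 41] (size 5, min 24) -> median=20.5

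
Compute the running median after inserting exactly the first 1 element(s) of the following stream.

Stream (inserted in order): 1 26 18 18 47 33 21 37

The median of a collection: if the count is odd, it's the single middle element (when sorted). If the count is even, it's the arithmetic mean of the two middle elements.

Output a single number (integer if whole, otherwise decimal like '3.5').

Step 1: insert 1 -> lo=[1] (size 1, max 1) hi=[] (size 0) -> median=1

Answer: 1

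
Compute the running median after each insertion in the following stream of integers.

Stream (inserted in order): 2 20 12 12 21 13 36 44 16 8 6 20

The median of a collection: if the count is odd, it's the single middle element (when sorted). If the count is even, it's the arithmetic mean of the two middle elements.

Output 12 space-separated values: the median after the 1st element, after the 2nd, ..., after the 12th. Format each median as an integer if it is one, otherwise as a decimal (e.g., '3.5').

Answer: 2 11 12 12 12 12.5 13 16.5 16 14.5 13 14.5

Derivation:
Step 1: insert 2 -> lo=[2] (size 1, max 2) hi=[] (size 0) -> median=2
Step 2: insert 20 -> lo=[2] (size 1, max 2) hi=[20] (size 1, min 20) -> median=11
Step 3: insert 12 -> lo=[2, 12] (size 2, max 12) hi=[20] (size 1, min 20) -> median=12
Step 4: insert 12 -> lo=[2, 12] (size 2, max 12) hi=[12, 20] (size 2, min 12) -> median=12
Step 5: insert 21 -> lo=[2, 12, 12] (size 3, max 12) hi=[20, 21] (size 2, min 20) -> median=12
Step 6: insert 13 -> lo=[2, 12, 12] (size 3, max 12) hi=[13, 20, 21] (size 3, min 13) -> median=12.5
Step 7: insert 36 -> lo=[2, 12, 12, 13] (size 4, max 13) hi=[20, 21, 36] (size 3, min 20) -> median=13
Step 8: insert 44 -> lo=[2, 12, 12, 13] (size 4, max 13) hi=[20, 21, 36, 44] (size 4, min 20) -> median=16.5
Step 9: insert 16 -> lo=[2, 12, 12, 13, 16] (size 5, max 16) hi=[20, 21, 36, 44] (size 4, min 20) -> median=16
Step 10: insert 8 -> lo=[2, 8, 12, 12, 13] (size 5, max 13) hi=[16, 20, 21, 36, 44] (size 5, min 16) -> median=14.5
Step 11: insert 6 -> lo=[2, 6, 8, 12, 12, 13] (size 6, max 13) hi=[16, 20, 21, 36, 44] (size 5, min 16) -> median=13
Step 12: insert 20 -> lo=[2, 6, 8, 12, 12, 13] (size 6, max 13) hi=[16, 20, 20, 21, 36, 44] (size 6, min 16) -> median=14.5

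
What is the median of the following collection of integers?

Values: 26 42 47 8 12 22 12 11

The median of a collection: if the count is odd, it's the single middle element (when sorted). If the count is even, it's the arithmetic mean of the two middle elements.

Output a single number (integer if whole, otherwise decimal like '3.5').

Step 1: insert 26 -> lo=[26] (size 1, max 26) hi=[] (size 0) -> median=26
Step 2: insert 42 -> lo=[26] (size 1, max 26) hi=[42] (size 1, min 42) -> median=34
Step 3: insert 47 -> lo=[26, 42] (size 2, max 42) hi=[47] (size 1, min 47) -> median=42
Step 4: insert 8 -> lo=[8, 26] (size 2, max 26) hi=[42, 47] (size 2, min 42) -> median=34
Step 5: insert 12 -> lo=[8, 12, 26] (size 3, max 26) hi=[42, 47] (size 2, min 42) -> median=26
Step 6: insert 22 -> lo=[8, 12, 22] (size 3, max 22) hi=[26, 42, 47] (size 3, min 26) -> median=24
Step 7: insert 12 -> lo=[8, 12, 12, 22] (size 4, max 22) hi=[26, 42, 47] (size 3, min 26) -> median=22
Step 8: insert 11 -> lo=[8, 11, 12, 12] (size 4, max 12) hi=[22, 26, 42, 47] (size 4, min 22) -> median=17

Answer: 17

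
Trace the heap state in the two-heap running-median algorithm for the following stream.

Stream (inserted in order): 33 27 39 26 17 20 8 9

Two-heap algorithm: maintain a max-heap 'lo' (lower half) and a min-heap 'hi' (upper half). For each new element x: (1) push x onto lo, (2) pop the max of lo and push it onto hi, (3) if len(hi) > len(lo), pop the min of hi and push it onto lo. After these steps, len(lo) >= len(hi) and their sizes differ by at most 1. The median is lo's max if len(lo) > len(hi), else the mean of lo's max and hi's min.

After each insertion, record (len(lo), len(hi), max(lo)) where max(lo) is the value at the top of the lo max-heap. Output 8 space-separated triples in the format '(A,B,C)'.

Step 1: insert 33 -> lo=[33] hi=[] -> (len(lo)=1, len(hi)=0, max(lo)=33)
Step 2: insert 27 -> lo=[27] hi=[33] -> (len(lo)=1, len(hi)=1, max(lo)=27)
Step 3: insert 39 -> lo=[27, 33] hi=[39] -> (len(lo)=2, len(hi)=1, max(lo)=33)
Step 4: insert 26 -> lo=[26, 27] hi=[33, 39] -> (len(lo)=2, len(hi)=2, max(lo)=27)
Step 5: insert 17 -> lo=[17, 26, 27] hi=[33, 39] -> (len(lo)=3, len(hi)=2, max(lo)=27)
Step 6: insert 20 -> lo=[17, 20, 26] hi=[27, 33, 39] -> (len(lo)=3, len(hi)=3, max(lo)=26)
Step 7: insert 8 -> lo=[8, 17, 20, 26] hi=[27, 33, 39] -> (len(lo)=4, len(hi)=3, max(lo)=26)
Step 8: insert 9 -> lo=[8, 9, 17, 20] hi=[26, 27, 33, 39] -> (len(lo)=4, len(hi)=4, max(lo)=20)

Answer: (1,0,33) (1,1,27) (2,1,33) (2,2,27) (3,2,27) (3,3,26) (4,3,26) (4,4,20)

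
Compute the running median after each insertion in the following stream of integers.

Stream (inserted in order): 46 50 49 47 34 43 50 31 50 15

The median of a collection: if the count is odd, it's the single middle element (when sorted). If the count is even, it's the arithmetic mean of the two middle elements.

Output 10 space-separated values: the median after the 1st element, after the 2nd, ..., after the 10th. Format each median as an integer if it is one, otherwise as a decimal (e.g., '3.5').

Step 1: insert 46 -> lo=[46] (size 1, max 46) hi=[] (size 0) -> median=46
Step 2: insert 50 -> lo=[46] (size 1, max 46) hi=[50] (size 1, min 50) -> median=48
Step 3: insert 49 -> lo=[46, 49] (size 2, max 49) hi=[50] (size 1, min 50) -> median=49
Step 4: insert 47 -> lo=[46, 47] (size 2, max 47) hi=[49, 50] (size 2, min 49) -> median=48
Step 5: insert 34 -> lo=[34, 46, 47] (size 3, max 47) hi=[49, 50] (size 2, min 49) -> median=47
Step 6: insert 43 -> lo=[34, 43, 46] (size 3, max 46) hi=[47, 49, 50] (size 3, min 47) -> median=46.5
Step 7: insert 50 -> lo=[34, 43, 46, 47] (size 4, max 47) hi=[49, 50, 50] (size 3, min 49) -> median=47
Step 8: insert 31 -> lo=[31, 34, 43, 46] (size 4, max 46) hi=[47, 49, 50, 50] (size 4, min 47) -> median=46.5
Step 9: insert 50 -> lo=[31, 34, 43, 46, 47] (size 5, max 47) hi=[49, 50, 50, 50] (size 4, min 49) -> median=47
Step 10: insert 15 -> lo=[15, 31, 34, 43, 46] (size 5, max 46) hi=[47, 49, 50, 50, 50] (size 5, min 47) -> median=46.5

Answer: 46 48 49 48 47 46.5 47 46.5 47 46.5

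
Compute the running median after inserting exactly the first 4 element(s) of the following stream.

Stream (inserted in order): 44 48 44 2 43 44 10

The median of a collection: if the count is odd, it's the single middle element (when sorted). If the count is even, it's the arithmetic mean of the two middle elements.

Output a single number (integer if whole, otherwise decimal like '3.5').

Step 1: insert 44 -> lo=[44] (size 1, max 44) hi=[] (size 0) -> median=44
Step 2: insert 48 -> lo=[44] (size 1, max 44) hi=[48] (size 1, min 48) -> median=46
Step 3: insert 44 -> lo=[44, 44] (size 2, max 44) hi=[48] (size 1, min 48) -> median=44
Step 4: insert 2 -> lo=[2, 44] (size 2, max 44) hi=[44, 48] (size 2, min 44) -> median=44

Answer: 44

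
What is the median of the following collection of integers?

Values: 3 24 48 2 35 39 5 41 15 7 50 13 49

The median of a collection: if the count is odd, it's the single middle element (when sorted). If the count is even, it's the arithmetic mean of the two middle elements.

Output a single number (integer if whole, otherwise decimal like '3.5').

Step 1: insert 3 -> lo=[3] (size 1, max 3) hi=[] (size 0) -> median=3
Step 2: insert 24 -> lo=[3] (size 1, max 3) hi=[24] (size 1, min 24) -> median=13.5
Step 3: insert 48 -> lo=[3, 24] (size 2, max 24) hi=[48] (size 1, min 48) -> median=24
Step 4: insert 2 -> lo=[2, 3] (size 2, max 3) hi=[24, 48] (size 2, min 24) -> median=13.5
Step 5: insert 35 -> lo=[2, 3, 24] (size 3, max 24) hi=[35, 48] (size 2, min 35) -> median=24
Step 6: insert 39 -> lo=[2, 3, 24] (size 3, max 24) hi=[35, 39, 48] (size 3, min 35) -> median=29.5
Step 7: insert 5 -> lo=[2, 3, 5, 24] (size 4, max 24) hi=[35, 39, 48] (size 3, min 35) -> median=24
Step 8: insert 41 -> lo=[2, 3, 5, 24] (size 4, max 24) hi=[35, 39, 41, 48] (size 4, min 35) -> median=29.5
Step 9: insert 15 -> lo=[2, 3, 5, 15, 24] (size 5, max 24) hi=[35, 39, 41, 48] (size 4, min 35) -> median=24
Step 10: insert 7 -> lo=[2, 3, 5, 7, 15] (size 5, max 15) hi=[24, 35, 39, 41, 48] (size 5, min 24) -> median=19.5
Step 11: insert 50 -> lo=[2, 3, 5, 7, 15, 24] (size 6, max 24) hi=[35, 39, 41, 48, 50] (size 5, min 35) -> median=24
Step 12: insert 13 -> lo=[2, 3, 5, 7, 13, 15] (size 6, max 15) hi=[24, 35, 39, 41, 48, 50] (size 6, min 24) -> median=19.5
Step 13: insert 49 -> lo=[2, 3, 5, 7, 13, 15, 24] (size 7, max 24) hi=[35, 39, 41, 48, 49, 50] (size 6, min 35) -> median=24

Answer: 24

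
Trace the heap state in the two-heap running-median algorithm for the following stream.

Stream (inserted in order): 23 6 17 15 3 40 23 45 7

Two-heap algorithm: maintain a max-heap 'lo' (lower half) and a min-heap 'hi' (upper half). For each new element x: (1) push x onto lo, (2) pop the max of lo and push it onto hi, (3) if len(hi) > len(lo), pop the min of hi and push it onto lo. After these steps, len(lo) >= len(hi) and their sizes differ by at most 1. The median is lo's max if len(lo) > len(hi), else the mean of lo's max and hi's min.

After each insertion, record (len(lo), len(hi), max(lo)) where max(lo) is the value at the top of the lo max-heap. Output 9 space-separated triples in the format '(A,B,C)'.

Step 1: insert 23 -> lo=[23] hi=[] -> (len(lo)=1, len(hi)=0, max(lo)=23)
Step 2: insert 6 -> lo=[6] hi=[23] -> (len(lo)=1, len(hi)=1, max(lo)=6)
Step 3: insert 17 -> lo=[6, 17] hi=[23] -> (len(lo)=2, len(hi)=1, max(lo)=17)
Step 4: insert 15 -> lo=[6, 15] hi=[17, 23] -> (len(lo)=2, len(hi)=2, max(lo)=15)
Step 5: insert 3 -> lo=[3, 6, 15] hi=[17, 23] -> (len(lo)=3, len(hi)=2, max(lo)=15)
Step 6: insert 40 -> lo=[3, 6, 15] hi=[17, 23, 40] -> (len(lo)=3, len(hi)=3, max(lo)=15)
Step 7: insert 23 -> lo=[3, 6, 15, 17] hi=[23, 23, 40] -> (len(lo)=4, len(hi)=3, max(lo)=17)
Step 8: insert 45 -> lo=[3, 6, 15, 17] hi=[23, 23, 40, 45] -> (len(lo)=4, len(hi)=4, max(lo)=17)
Step 9: insert 7 -> lo=[3, 6, 7, 15, 17] hi=[23, 23, 40, 45] -> (len(lo)=5, len(hi)=4, max(lo)=17)

Answer: (1,0,23) (1,1,6) (2,1,17) (2,2,15) (3,2,15) (3,3,15) (4,3,17) (4,4,17) (5,4,17)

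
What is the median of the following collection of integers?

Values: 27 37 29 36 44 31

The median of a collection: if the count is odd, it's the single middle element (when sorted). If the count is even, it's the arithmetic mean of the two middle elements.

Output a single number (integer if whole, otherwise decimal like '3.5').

Step 1: insert 27 -> lo=[27] (size 1, max 27) hi=[] (size 0) -> median=27
Step 2: insert 37 -> lo=[27] (size 1, max 27) hi=[37] (size 1, min 37) -> median=32
Step 3: insert 29 -> lo=[27, 29] (size 2, max 29) hi=[37] (size 1, min 37) -> median=29
Step 4: insert 36 -> lo=[27, 29] (size 2, max 29) hi=[36, 37] (size 2, min 36) -> median=32.5
Step 5: insert 44 -> lo=[27, 29, 36] (size 3, max 36) hi=[37, 44] (size 2, min 37) -> median=36
Step 6: insert 31 -> lo=[27, 29, 31] (size 3, max 31) hi=[36, 37, 44] (size 3, min 36) -> median=33.5

Answer: 33.5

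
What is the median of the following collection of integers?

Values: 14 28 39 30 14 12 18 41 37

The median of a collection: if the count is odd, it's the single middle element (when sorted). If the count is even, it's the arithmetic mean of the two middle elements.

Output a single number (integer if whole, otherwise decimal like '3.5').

Answer: 28

Derivation:
Step 1: insert 14 -> lo=[14] (size 1, max 14) hi=[] (size 0) -> median=14
Step 2: insert 28 -> lo=[14] (size 1, max 14) hi=[28] (size 1, min 28) -> median=21
Step 3: insert 39 -> lo=[14, 28] (size 2, max 28) hi=[39] (size 1, min 39) -> median=28
Step 4: insert 30 -> lo=[14, 28] (size 2, max 28) hi=[30, 39] (size 2, min 30) -> median=29
Step 5: insert 14 -> lo=[14, 14, 28] (size 3, max 28) hi=[30, 39] (size 2, min 30) -> median=28
Step 6: insert 12 -> lo=[12, 14, 14] (size 3, max 14) hi=[28, 30, 39] (size 3, min 28) -> median=21
Step 7: insert 18 -> lo=[12, 14, 14, 18] (size 4, max 18) hi=[28, 30, 39] (size 3, min 28) -> median=18
Step 8: insert 41 -> lo=[12, 14, 14, 18] (size 4, max 18) hi=[28, 30, 39, 41] (size 4, min 28) -> median=23
Step 9: insert 37 -> lo=[12, 14, 14, 18, 28] (size 5, max 28) hi=[30, 37, 39, 41] (size 4, min 30) -> median=28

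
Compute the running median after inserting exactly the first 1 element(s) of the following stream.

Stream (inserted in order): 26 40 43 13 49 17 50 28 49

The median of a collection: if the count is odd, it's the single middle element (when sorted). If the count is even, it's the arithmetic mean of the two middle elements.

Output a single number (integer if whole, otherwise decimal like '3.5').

Answer: 26

Derivation:
Step 1: insert 26 -> lo=[26] (size 1, max 26) hi=[] (size 0) -> median=26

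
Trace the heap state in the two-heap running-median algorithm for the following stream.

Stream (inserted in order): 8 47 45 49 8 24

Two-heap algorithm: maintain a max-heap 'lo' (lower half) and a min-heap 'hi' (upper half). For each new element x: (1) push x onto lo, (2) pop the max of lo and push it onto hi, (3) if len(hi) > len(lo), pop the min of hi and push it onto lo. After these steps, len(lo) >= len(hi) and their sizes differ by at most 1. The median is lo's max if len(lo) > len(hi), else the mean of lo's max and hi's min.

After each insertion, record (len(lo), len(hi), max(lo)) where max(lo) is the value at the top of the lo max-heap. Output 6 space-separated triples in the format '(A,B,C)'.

Answer: (1,0,8) (1,1,8) (2,1,45) (2,2,45) (3,2,45) (3,3,24)

Derivation:
Step 1: insert 8 -> lo=[8] hi=[] -> (len(lo)=1, len(hi)=0, max(lo)=8)
Step 2: insert 47 -> lo=[8] hi=[47] -> (len(lo)=1, len(hi)=1, max(lo)=8)
Step 3: insert 45 -> lo=[8, 45] hi=[47] -> (len(lo)=2, len(hi)=1, max(lo)=45)
Step 4: insert 49 -> lo=[8, 45] hi=[47, 49] -> (len(lo)=2, len(hi)=2, max(lo)=45)
Step 5: insert 8 -> lo=[8, 8, 45] hi=[47, 49] -> (len(lo)=3, len(hi)=2, max(lo)=45)
Step 6: insert 24 -> lo=[8, 8, 24] hi=[45, 47, 49] -> (len(lo)=3, len(hi)=3, max(lo)=24)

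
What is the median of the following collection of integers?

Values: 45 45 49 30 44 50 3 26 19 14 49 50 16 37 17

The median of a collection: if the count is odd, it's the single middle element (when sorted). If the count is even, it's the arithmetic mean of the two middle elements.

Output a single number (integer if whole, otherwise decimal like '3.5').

Answer: 37

Derivation:
Step 1: insert 45 -> lo=[45] (size 1, max 45) hi=[] (size 0) -> median=45
Step 2: insert 45 -> lo=[45] (size 1, max 45) hi=[45] (size 1, min 45) -> median=45
Step 3: insert 49 -> lo=[45, 45] (size 2, max 45) hi=[49] (size 1, min 49) -> median=45
Step 4: insert 30 -> lo=[30, 45] (size 2, max 45) hi=[45, 49] (size 2, min 45) -> median=45
Step 5: insert 44 -> lo=[30, 44, 45] (size 3, max 45) hi=[45, 49] (size 2, min 45) -> median=45
Step 6: insert 50 -> lo=[30, 44, 45] (size 3, max 45) hi=[45, 49, 50] (size 3, min 45) -> median=45
Step 7: insert 3 -> lo=[3, 30, 44, 45] (size 4, max 45) hi=[45, 49, 50] (size 3, min 45) -> median=45
Step 8: insert 26 -> lo=[3, 26, 30, 44] (size 4, max 44) hi=[45, 45, 49, 50] (size 4, min 45) -> median=44.5
Step 9: insert 19 -> lo=[3, 19, 26, 30, 44] (size 5, max 44) hi=[45, 45, 49, 50] (size 4, min 45) -> median=44
Step 10: insert 14 -> lo=[3, 14, 19, 26, 30] (size 5, max 30) hi=[44, 45, 45, 49, 50] (size 5, min 44) -> median=37
Step 11: insert 49 -> lo=[3, 14, 19, 26, 30, 44] (size 6, max 44) hi=[45, 45, 49, 49, 50] (size 5, min 45) -> median=44
Step 12: insert 50 -> lo=[3, 14, 19, 26, 30, 44] (size 6, max 44) hi=[45, 45, 49, 49, 50, 50] (size 6, min 45) -> median=44.5
Step 13: insert 16 -> lo=[3, 14, 16, 19, 26, 30, 44] (size 7, max 44) hi=[45, 45, 49, 49, 50, 50] (size 6, min 45) -> median=44
Step 14: insert 37 -> lo=[3, 14, 16, 19, 26, 30, 37] (size 7, max 37) hi=[44, 45, 45, 49, 49, 50, 50] (size 7, min 44) -> median=40.5
Step 15: insert 17 -> lo=[3, 14, 16, 17, 19, 26, 30, 37] (size 8, max 37) hi=[44, 45, 45, 49, 49, 50, 50] (size 7, min 44) -> median=37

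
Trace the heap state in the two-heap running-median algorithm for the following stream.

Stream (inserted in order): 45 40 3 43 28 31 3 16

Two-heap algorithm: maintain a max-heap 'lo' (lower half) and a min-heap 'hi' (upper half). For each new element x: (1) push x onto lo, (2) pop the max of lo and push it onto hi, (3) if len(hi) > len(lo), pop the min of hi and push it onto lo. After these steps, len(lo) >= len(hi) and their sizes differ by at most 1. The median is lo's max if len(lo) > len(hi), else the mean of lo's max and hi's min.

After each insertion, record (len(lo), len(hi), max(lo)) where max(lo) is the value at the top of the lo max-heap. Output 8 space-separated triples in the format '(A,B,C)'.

Step 1: insert 45 -> lo=[45] hi=[] -> (len(lo)=1, len(hi)=0, max(lo)=45)
Step 2: insert 40 -> lo=[40] hi=[45] -> (len(lo)=1, len(hi)=1, max(lo)=40)
Step 3: insert 3 -> lo=[3, 40] hi=[45] -> (len(lo)=2, len(hi)=1, max(lo)=40)
Step 4: insert 43 -> lo=[3, 40] hi=[43, 45] -> (len(lo)=2, len(hi)=2, max(lo)=40)
Step 5: insert 28 -> lo=[3, 28, 40] hi=[43, 45] -> (len(lo)=3, len(hi)=2, max(lo)=40)
Step 6: insert 31 -> lo=[3, 28, 31] hi=[40, 43, 45] -> (len(lo)=3, len(hi)=3, max(lo)=31)
Step 7: insert 3 -> lo=[3, 3, 28, 31] hi=[40, 43, 45] -> (len(lo)=4, len(hi)=3, max(lo)=31)
Step 8: insert 16 -> lo=[3, 3, 16, 28] hi=[31, 40, 43, 45] -> (len(lo)=4, len(hi)=4, max(lo)=28)

Answer: (1,0,45) (1,1,40) (2,1,40) (2,2,40) (3,2,40) (3,3,31) (4,3,31) (4,4,28)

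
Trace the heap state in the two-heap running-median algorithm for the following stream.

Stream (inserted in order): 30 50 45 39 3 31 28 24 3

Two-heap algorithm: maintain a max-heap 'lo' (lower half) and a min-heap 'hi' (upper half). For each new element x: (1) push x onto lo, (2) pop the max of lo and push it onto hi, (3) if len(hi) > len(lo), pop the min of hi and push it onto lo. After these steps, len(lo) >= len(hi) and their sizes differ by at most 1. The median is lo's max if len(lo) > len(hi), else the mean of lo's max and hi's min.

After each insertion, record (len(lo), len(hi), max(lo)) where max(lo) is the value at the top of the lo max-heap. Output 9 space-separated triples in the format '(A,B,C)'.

Step 1: insert 30 -> lo=[30] hi=[] -> (len(lo)=1, len(hi)=0, max(lo)=30)
Step 2: insert 50 -> lo=[30] hi=[50] -> (len(lo)=1, len(hi)=1, max(lo)=30)
Step 3: insert 45 -> lo=[30, 45] hi=[50] -> (len(lo)=2, len(hi)=1, max(lo)=45)
Step 4: insert 39 -> lo=[30, 39] hi=[45, 50] -> (len(lo)=2, len(hi)=2, max(lo)=39)
Step 5: insert 3 -> lo=[3, 30, 39] hi=[45, 50] -> (len(lo)=3, len(hi)=2, max(lo)=39)
Step 6: insert 31 -> lo=[3, 30, 31] hi=[39, 45, 50] -> (len(lo)=3, len(hi)=3, max(lo)=31)
Step 7: insert 28 -> lo=[3, 28, 30, 31] hi=[39, 45, 50] -> (len(lo)=4, len(hi)=3, max(lo)=31)
Step 8: insert 24 -> lo=[3, 24, 28, 30] hi=[31, 39, 45, 50] -> (len(lo)=4, len(hi)=4, max(lo)=30)
Step 9: insert 3 -> lo=[3, 3, 24, 28, 30] hi=[31, 39, 45, 50] -> (len(lo)=5, len(hi)=4, max(lo)=30)

Answer: (1,0,30) (1,1,30) (2,1,45) (2,2,39) (3,2,39) (3,3,31) (4,3,31) (4,4,30) (5,4,30)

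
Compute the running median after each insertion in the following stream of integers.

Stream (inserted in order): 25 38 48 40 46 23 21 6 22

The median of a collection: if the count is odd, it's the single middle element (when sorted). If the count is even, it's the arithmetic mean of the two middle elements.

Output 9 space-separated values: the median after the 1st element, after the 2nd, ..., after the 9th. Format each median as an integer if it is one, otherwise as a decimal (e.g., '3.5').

Answer: 25 31.5 38 39 40 39 38 31.5 25

Derivation:
Step 1: insert 25 -> lo=[25] (size 1, max 25) hi=[] (size 0) -> median=25
Step 2: insert 38 -> lo=[25] (size 1, max 25) hi=[38] (size 1, min 38) -> median=31.5
Step 3: insert 48 -> lo=[25, 38] (size 2, max 38) hi=[48] (size 1, min 48) -> median=38
Step 4: insert 40 -> lo=[25, 38] (size 2, max 38) hi=[40, 48] (size 2, min 40) -> median=39
Step 5: insert 46 -> lo=[25, 38, 40] (size 3, max 40) hi=[46, 48] (size 2, min 46) -> median=40
Step 6: insert 23 -> lo=[23, 25, 38] (size 3, max 38) hi=[40, 46, 48] (size 3, min 40) -> median=39
Step 7: insert 21 -> lo=[21, 23, 25, 38] (size 4, max 38) hi=[40, 46, 48] (size 3, min 40) -> median=38
Step 8: insert 6 -> lo=[6, 21, 23, 25] (size 4, max 25) hi=[38, 40, 46, 48] (size 4, min 38) -> median=31.5
Step 9: insert 22 -> lo=[6, 21, 22, 23, 25] (size 5, max 25) hi=[38, 40, 46, 48] (size 4, min 38) -> median=25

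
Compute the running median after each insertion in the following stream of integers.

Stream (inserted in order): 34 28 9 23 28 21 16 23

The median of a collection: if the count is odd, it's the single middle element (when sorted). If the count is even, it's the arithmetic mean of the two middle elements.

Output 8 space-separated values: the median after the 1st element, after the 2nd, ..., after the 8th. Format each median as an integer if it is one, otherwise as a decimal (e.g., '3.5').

Step 1: insert 34 -> lo=[34] (size 1, max 34) hi=[] (size 0) -> median=34
Step 2: insert 28 -> lo=[28] (size 1, max 28) hi=[34] (size 1, min 34) -> median=31
Step 3: insert 9 -> lo=[9, 28] (size 2, max 28) hi=[34] (size 1, min 34) -> median=28
Step 4: insert 23 -> lo=[9, 23] (size 2, max 23) hi=[28, 34] (size 2, min 28) -> median=25.5
Step 5: insert 28 -> lo=[9, 23, 28] (size 3, max 28) hi=[28, 34] (size 2, min 28) -> median=28
Step 6: insert 21 -> lo=[9, 21, 23] (size 3, max 23) hi=[28, 28, 34] (size 3, min 28) -> median=25.5
Step 7: insert 16 -> lo=[9, 16, 21, 23] (size 4, max 23) hi=[28, 28, 34] (size 3, min 28) -> median=23
Step 8: insert 23 -> lo=[9, 16, 21, 23] (size 4, max 23) hi=[23, 28, 28, 34] (size 4, min 23) -> median=23

Answer: 34 31 28 25.5 28 25.5 23 23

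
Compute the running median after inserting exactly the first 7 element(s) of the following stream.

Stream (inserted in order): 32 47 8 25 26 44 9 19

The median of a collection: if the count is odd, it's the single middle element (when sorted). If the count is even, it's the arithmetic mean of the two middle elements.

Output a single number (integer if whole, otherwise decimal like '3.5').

Step 1: insert 32 -> lo=[32] (size 1, max 32) hi=[] (size 0) -> median=32
Step 2: insert 47 -> lo=[32] (size 1, max 32) hi=[47] (size 1, min 47) -> median=39.5
Step 3: insert 8 -> lo=[8, 32] (size 2, max 32) hi=[47] (size 1, min 47) -> median=32
Step 4: insert 25 -> lo=[8, 25] (size 2, max 25) hi=[32, 47] (size 2, min 32) -> median=28.5
Step 5: insert 26 -> lo=[8, 25, 26] (size 3, max 26) hi=[32, 47] (size 2, min 32) -> median=26
Step 6: insert 44 -> lo=[8, 25, 26] (size 3, max 26) hi=[32, 44, 47] (size 3, min 32) -> median=29
Step 7: insert 9 -> lo=[8, 9, 25, 26] (size 4, max 26) hi=[32, 44, 47] (size 3, min 32) -> median=26

Answer: 26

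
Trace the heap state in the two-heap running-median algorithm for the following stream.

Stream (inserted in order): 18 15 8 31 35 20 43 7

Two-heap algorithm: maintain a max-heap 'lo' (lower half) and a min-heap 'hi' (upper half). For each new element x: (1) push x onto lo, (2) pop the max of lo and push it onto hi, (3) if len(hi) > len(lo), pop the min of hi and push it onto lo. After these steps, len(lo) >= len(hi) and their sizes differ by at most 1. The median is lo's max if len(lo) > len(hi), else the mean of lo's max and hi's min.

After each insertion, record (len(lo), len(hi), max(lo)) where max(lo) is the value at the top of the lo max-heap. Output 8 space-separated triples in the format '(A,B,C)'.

Answer: (1,0,18) (1,1,15) (2,1,15) (2,2,15) (3,2,18) (3,3,18) (4,3,20) (4,4,18)

Derivation:
Step 1: insert 18 -> lo=[18] hi=[] -> (len(lo)=1, len(hi)=0, max(lo)=18)
Step 2: insert 15 -> lo=[15] hi=[18] -> (len(lo)=1, len(hi)=1, max(lo)=15)
Step 3: insert 8 -> lo=[8, 15] hi=[18] -> (len(lo)=2, len(hi)=1, max(lo)=15)
Step 4: insert 31 -> lo=[8, 15] hi=[18, 31] -> (len(lo)=2, len(hi)=2, max(lo)=15)
Step 5: insert 35 -> lo=[8, 15, 18] hi=[31, 35] -> (len(lo)=3, len(hi)=2, max(lo)=18)
Step 6: insert 20 -> lo=[8, 15, 18] hi=[20, 31, 35] -> (len(lo)=3, len(hi)=3, max(lo)=18)
Step 7: insert 43 -> lo=[8, 15, 18, 20] hi=[31, 35, 43] -> (len(lo)=4, len(hi)=3, max(lo)=20)
Step 8: insert 7 -> lo=[7, 8, 15, 18] hi=[20, 31, 35, 43] -> (len(lo)=4, len(hi)=4, max(lo)=18)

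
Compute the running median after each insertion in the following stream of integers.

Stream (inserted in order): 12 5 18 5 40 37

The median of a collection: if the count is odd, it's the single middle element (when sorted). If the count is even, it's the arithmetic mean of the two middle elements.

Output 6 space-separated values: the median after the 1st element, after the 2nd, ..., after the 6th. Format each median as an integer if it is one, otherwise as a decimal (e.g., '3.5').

Answer: 12 8.5 12 8.5 12 15

Derivation:
Step 1: insert 12 -> lo=[12] (size 1, max 12) hi=[] (size 0) -> median=12
Step 2: insert 5 -> lo=[5] (size 1, max 5) hi=[12] (size 1, min 12) -> median=8.5
Step 3: insert 18 -> lo=[5, 12] (size 2, max 12) hi=[18] (size 1, min 18) -> median=12
Step 4: insert 5 -> lo=[5, 5] (size 2, max 5) hi=[12, 18] (size 2, min 12) -> median=8.5
Step 5: insert 40 -> lo=[5, 5, 12] (size 3, max 12) hi=[18, 40] (size 2, min 18) -> median=12
Step 6: insert 37 -> lo=[5, 5, 12] (size 3, max 12) hi=[18, 37, 40] (size 3, min 18) -> median=15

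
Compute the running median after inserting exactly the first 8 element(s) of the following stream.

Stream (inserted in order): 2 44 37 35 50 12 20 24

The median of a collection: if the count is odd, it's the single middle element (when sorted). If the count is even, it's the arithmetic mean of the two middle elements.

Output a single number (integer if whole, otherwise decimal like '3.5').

Answer: 29.5

Derivation:
Step 1: insert 2 -> lo=[2] (size 1, max 2) hi=[] (size 0) -> median=2
Step 2: insert 44 -> lo=[2] (size 1, max 2) hi=[44] (size 1, min 44) -> median=23
Step 3: insert 37 -> lo=[2, 37] (size 2, max 37) hi=[44] (size 1, min 44) -> median=37
Step 4: insert 35 -> lo=[2, 35] (size 2, max 35) hi=[37, 44] (size 2, min 37) -> median=36
Step 5: insert 50 -> lo=[2, 35, 37] (size 3, max 37) hi=[44, 50] (size 2, min 44) -> median=37
Step 6: insert 12 -> lo=[2, 12, 35] (size 3, max 35) hi=[37, 44, 50] (size 3, min 37) -> median=36
Step 7: insert 20 -> lo=[2, 12, 20, 35] (size 4, max 35) hi=[37, 44, 50] (size 3, min 37) -> median=35
Step 8: insert 24 -> lo=[2, 12, 20, 24] (size 4, max 24) hi=[35, 37, 44, 50] (size 4, min 35) -> median=29.5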